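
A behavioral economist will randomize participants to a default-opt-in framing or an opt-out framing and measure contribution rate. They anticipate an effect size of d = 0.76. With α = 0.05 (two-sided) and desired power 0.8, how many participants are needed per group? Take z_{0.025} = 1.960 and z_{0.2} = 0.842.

For two independent groups with equal n: n = 2·((z_{α/2} + z_β) / d)².
z_{α/2} + z_β = 1.960 + 0.842 = 2.802.
n = 2 × (2.802 / 0.76)² = 2 × 3.687² = 2 × 13.59 = 27.2.
Round up to the next whole participant.

n = 28 per group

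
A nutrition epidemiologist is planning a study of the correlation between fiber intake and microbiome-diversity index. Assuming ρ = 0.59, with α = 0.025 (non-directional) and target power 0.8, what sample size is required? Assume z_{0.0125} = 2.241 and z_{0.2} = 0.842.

Fisher's z: C = ½·ln((1+r)/(1−r)) = ½·ln(3.8780) = 0.6777.
n = ((z_{α/2} + z_β)/C)² + 3.
(2.241 + 0.842) / 0.6777 = 3.083 / 0.6777 = 4.549.
n = 4.549² + 3 = 20.70 + 3 = 23.7.
Round up.

n = 24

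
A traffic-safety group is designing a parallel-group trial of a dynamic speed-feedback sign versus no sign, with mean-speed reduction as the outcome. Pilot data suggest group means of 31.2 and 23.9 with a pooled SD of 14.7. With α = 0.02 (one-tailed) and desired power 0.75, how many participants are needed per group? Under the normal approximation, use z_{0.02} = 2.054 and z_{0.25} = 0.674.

Cohen's d = |M₁ − M₂| / SD_pooled = |31.2 − 23.9| / 14.7 = 7.3 / 14.7 = 0.497.
For two independent groups with equal n: n = 2·((z_{α} + z_β) / d)².
z_{α} + z_β = 2.054 + 0.674 = 2.728.
n = 2 × (2.728 / 0.497)² = 2 × 5.489² = 2 × 30.13 = 60.3.
Round up to the next whole participant.

n = 61 per group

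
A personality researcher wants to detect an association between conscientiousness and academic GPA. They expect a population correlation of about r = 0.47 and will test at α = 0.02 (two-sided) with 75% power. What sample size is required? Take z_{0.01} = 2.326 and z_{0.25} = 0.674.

n = 38

Fisher's z: C = ½·ln((1+r)/(1−r)) = ½·ln(2.7736) = 0.5101.
n = ((z_{α/2} + z_β)/C)² + 3.
(2.326 + 0.674) / 0.5101 = 3.000 / 0.5101 = 5.881.
n = 5.881² + 3 = 34.59 + 3 = 37.6.
Round up.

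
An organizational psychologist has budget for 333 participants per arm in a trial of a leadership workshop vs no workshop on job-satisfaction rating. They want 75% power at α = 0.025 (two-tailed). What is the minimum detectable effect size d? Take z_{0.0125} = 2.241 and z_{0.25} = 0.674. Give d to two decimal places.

d_min ≈ 0.23

For two independent groups of n = 333 each: d_min = (z_{α/2} + z_β)·√(2/n).
z-sum = 2.241 + 0.674 = 2.915.
d_min = 2.915 × √(2/333) = 2.915 × 0.0775 = 0.226.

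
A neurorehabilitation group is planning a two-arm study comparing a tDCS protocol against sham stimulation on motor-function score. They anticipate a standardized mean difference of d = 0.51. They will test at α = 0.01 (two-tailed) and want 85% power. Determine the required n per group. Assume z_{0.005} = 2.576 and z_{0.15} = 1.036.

n = 101 per group

For two independent groups with equal n: n = 2·((z_{α/2} + z_β) / d)².
z_{α/2} + z_β = 2.576 + 1.036 = 3.612.
n = 2 × (3.612 / 0.51)² = 2 × 7.082² = 2 × 50.16 = 100.3.
Round up to the next whole participant.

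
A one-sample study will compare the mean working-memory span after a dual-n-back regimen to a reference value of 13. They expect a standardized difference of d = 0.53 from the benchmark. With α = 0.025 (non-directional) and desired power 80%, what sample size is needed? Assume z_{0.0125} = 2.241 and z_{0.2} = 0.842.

n = 34

For a one-sample test: n = ((z_{α/2} + z_β) / d)².
z_{α/2} + z_β = 2.241 + 0.842 = 3.083.
n = (3.083 / 0.53)² = 5.817² = 33.84.
Round up.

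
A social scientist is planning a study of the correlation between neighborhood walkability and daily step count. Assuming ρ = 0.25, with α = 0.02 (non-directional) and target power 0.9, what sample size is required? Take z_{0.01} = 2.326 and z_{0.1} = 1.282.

Fisher's z: C = ½·ln((1+r)/(1−r)) = ½·ln(1.6667) = 0.2554.
n = ((z_{α/2} + z_β)/C)² + 3.
(2.326 + 1.282) / 0.2554 = 3.608 / 0.2554 = 14.127.
n = 14.127² + 3 = 199.57 + 3 = 202.6.
Round up.

n = 203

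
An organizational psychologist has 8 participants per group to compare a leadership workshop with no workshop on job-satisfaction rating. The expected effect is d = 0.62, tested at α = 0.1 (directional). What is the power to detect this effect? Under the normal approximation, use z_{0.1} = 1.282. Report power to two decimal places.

For two equal groups, power = Φ(d·√(n/2) − z_{α}).
d·√(n/2) = 0.62 × √(8/2) = 0.62 × 2.000 = 1.240.
z_β = 1.240 − 1.282 = -0.042.
Power = Φ(-0.042) = 0.483.

power ≈ 0.48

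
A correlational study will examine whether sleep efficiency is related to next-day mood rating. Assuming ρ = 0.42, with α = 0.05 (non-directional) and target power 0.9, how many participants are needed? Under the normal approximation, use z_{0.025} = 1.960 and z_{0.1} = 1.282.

n = 56

Fisher's z: C = ½·ln((1+r)/(1−r)) = ½·ln(2.4483) = 0.4477.
n = ((z_{α/2} + z_β)/C)² + 3.
(1.960 + 1.282) / 0.4477 = 3.242 / 0.4477 = 7.241.
n = 7.241² + 3 = 52.44 + 3 = 55.4.
Round up.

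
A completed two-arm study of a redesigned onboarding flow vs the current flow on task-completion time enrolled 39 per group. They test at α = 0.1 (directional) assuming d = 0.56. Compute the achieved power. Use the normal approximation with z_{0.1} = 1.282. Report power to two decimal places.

power ≈ 0.88

For two equal groups, power = Φ(d·√(n/2) − z_{α}).
d·√(n/2) = 0.56 × √(39/2) = 0.56 × 4.416 = 2.473.
z_β = 2.473 − 1.282 = 1.191.
Power = Φ(1.191) = 0.883.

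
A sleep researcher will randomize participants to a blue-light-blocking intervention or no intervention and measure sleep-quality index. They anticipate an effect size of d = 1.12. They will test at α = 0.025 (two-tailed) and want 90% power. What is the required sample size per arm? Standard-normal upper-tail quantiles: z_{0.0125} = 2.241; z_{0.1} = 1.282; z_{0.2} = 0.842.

For two independent groups with equal n: n = 2·((z_{α/2} + z_β) / d)².
z_{α/2} + z_β = 2.241 + 1.282 = 3.523.
n = 2 × (3.523 / 1.12)² = 2 × 3.146² = 2 × 9.89 = 19.8.
Round up to the next whole participant.

n = 20 per group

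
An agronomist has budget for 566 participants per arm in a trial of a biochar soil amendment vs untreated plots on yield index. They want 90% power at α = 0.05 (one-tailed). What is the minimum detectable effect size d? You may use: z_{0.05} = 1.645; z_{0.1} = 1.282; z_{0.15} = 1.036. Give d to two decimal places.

For two independent groups of n = 566 each: d_min = (z_{α} + z_β)·√(2/n).
z-sum = 1.645 + 1.282 = 2.927.
d_min = 2.927 × √(2/566) = 2.927 × 0.0594 = 0.174.

d_min ≈ 0.17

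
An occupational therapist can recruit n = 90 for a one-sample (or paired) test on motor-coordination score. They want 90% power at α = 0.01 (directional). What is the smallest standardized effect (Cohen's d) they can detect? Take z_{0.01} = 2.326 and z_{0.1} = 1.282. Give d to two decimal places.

d_min ≈ 0.38

For a single sample (or paired design) of n = 90: d_min = (z_{α} + z_β)/√n.
z-sum = 2.326 + 1.282 = 3.608.
d_min = 3.608 / √90 = 3.608 / 9.487 = 0.380.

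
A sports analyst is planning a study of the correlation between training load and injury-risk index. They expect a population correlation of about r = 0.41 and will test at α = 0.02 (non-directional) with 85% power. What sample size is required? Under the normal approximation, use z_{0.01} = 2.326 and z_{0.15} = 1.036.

n = 63

Fisher's z: C = ½·ln((1+r)/(1−r)) = ½·ln(2.3898) = 0.4356.
n = ((z_{α/2} + z_β)/C)² + 3.
(2.326 + 1.036) / 0.4356 = 3.362 / 0.4356 = 7.718.
n = 7.718² + 3 = 59.57 + 3 = 62.6.
Round up.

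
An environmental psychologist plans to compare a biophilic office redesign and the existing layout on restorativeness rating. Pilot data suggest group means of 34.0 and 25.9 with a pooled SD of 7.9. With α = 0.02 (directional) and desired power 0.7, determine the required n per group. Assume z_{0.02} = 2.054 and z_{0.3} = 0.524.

n = 13 per group

Cohen's d = |M₁ − M₂| / SD_pooled = |34.0 − 25.9| / 7.9 = 8.1 / 7.9 = 1.025.
For two independent groups with equal n: n = 2·((z_{α} + z_β) / d)².
z_{α} + z_β = 2.054 + 0.524 = 2.578.
n = 2 × (2.578 / 1.025)² = 2 × 2.515² = 2 × 6.33 = 12.7.
Round up to the next whole participant.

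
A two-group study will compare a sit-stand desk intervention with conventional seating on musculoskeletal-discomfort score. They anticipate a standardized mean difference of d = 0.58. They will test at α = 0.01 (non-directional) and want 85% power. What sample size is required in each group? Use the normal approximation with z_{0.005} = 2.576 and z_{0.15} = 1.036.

For two independent groups with equal n: n = 2·((z_{α/2} + z_β) / d)².
z_{α/2} + z_β = 2.576 + 1.036 = 3.612.
n = 2 × (3.612 / 0.58)² = 2 × 6.228² = 2 × 38.78 = 77.6.
Round up to the next whole participant.

n = 78 per group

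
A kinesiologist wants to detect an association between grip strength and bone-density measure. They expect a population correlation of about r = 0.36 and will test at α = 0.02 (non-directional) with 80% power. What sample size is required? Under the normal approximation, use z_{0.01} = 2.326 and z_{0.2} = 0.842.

Fisher's z: C = ½·ln((1+r)/(1−r)) = ½·ln(2.1250) = 0.3769.
n = ((z_{α/2} + z_β)/C)² + 3.
(2.326 + 0.842) / 0.3769 = 3.168 / 0.3769 = 8.405.
n = 8.405² + 3 = 70.65 + 3 = 73.7.
Round up.

n = 74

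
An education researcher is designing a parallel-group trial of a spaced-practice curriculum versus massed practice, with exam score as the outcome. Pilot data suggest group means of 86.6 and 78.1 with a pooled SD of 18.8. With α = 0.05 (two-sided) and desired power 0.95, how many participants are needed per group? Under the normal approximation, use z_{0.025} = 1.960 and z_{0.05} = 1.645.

n = 128 per group

Cohen's d = |M₁ − M₂| / SD_pooled = |86.6 − 78.1| / 18.8 = 8.5 / 18.8 = 0.452.
For two independent groups with equal n: n = 2·((z_{α/2} + z_β) / d)².
z_{α/2} + z_β = 1.960 + 1.645 = 3.605.
n = 2 × (3.605 / 0.452)² = 2 × 7.976² = 2 × 63.61 = 127.2.
Round up to the next whole participant.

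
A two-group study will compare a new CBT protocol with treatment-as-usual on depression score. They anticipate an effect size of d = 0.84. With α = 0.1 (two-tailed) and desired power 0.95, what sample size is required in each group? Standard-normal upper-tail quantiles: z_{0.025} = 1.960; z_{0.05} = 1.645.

For two independent groups with equal n: n = 2·((z_{α/2} + z_β) / d)².
z_{α/2} + z_β = 1.645 + 1.645 = 3.290.
n = 2 × (3.290 / 0.84)² = 2 × 3.917² = 2 × 15.34 = 30.7.
Round up to the next whole participant.

n = 31 per group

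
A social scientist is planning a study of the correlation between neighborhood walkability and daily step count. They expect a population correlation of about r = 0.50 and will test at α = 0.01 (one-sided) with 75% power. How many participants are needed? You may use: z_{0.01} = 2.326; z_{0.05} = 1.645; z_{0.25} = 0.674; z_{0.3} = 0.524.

Fisher's z: C = ½·ln((1+r)/(1−r)) = ½·ln(3.0000) = 0.5493.
n = ((z_{α} + z_β)/C)² + 3.
(2.326 + 0.674) / 0.5493 = 3.000 / 0.5493 = 5.461.
n = 5.461² + 3 = 29.83 + 3 = 32.8.
Round up.

n = 33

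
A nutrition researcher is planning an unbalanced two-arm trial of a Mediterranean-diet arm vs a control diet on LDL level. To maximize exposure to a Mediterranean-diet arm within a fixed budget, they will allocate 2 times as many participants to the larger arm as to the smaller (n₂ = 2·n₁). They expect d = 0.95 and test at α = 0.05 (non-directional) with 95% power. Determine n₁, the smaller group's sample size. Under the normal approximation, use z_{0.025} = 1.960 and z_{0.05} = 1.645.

With allocation ratio k = n₂/n₁ = 2, Var(x̄₁−x̄₂) = σ²(1/n₁ + 1/(k·n₁)) = σ²·(k+1)/(k·n₁).
So n₁ = (1 + 1/k)·((z_{α/2} + z_β)/d)² = 1.500 × (3.605/0.95)².
n₁ = 1.500 × 14.40 = 21.6.
Round up: n₁ = 22, giving n₂ = 2 × 22 = 44.

n₁ = 22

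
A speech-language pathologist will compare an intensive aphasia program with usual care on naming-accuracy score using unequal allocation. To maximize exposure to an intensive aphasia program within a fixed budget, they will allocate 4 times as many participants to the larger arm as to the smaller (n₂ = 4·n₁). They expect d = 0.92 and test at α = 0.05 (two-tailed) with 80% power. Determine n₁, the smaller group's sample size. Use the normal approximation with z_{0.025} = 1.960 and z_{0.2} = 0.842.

n₁ = 12

With allocation ratio k = n₂/n₁ = 4, Var(x̄₁−x̄₂) = σ²(1/n₁ + 1/(k·n₁)) = σ²·(k+1)/(k·n₁).
So n₁ = (1 + 1/k)·((z_{α/2} + z_β)/d)² = 1.250 × (2.802/0.92)².
n₁ = 1.250 × 9.28 = 11.6.
Round up: n₁ = 12, giving n₂ = 4 × 12 = 48.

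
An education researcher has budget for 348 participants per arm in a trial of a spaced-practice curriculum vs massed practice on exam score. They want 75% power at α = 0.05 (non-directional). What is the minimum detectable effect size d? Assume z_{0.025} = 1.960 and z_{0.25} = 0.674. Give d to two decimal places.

For two independent groups of n = 348 each: d_min = (z_{α/2} + z_β)·√(2/n).
z-sum = 1.960 + 0.674 = 2.634.
d_min = 2.634 × √(2/348) = 2.634 × 0.0758 = 0.200.

d_min ≈ 0.20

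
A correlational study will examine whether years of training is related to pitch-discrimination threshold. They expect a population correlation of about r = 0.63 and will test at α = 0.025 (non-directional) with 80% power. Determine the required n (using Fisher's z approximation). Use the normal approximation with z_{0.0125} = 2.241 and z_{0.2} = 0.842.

n = 21

Fisher's z: C = ½·ln((1+r)/(1−r)) = ½·ln(4.4054) = 0.7414.
n = ((z_{α/2} + z_β)/C)² + 3.
(2.241 + 0.842) / 0.7414 = 3.083 / 0.7414 = 4.158.
n = 4.158² + 3 = 17.29 + 3 = 20.3.
Round up.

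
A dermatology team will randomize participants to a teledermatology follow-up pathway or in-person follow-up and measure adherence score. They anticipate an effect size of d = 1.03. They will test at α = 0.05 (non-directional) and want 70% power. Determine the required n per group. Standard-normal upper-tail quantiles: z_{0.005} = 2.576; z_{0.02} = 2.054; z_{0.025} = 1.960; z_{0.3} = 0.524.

n = 12 per group

For two independent groups with equal n: n = 2·((z_{α/2} + z_β) / d)².
z_{α/2} + z_β = 1.960 + 0.524 = 2.484.
n = 2 × (2.484 / 1.03)² = 2 × 2.412² = 2 × 5.82 = 11.6.
Round up to the next whole participant.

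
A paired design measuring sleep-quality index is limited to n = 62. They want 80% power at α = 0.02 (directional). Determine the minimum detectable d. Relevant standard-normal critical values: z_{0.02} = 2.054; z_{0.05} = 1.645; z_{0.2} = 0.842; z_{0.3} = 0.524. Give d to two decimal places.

For a single sample (or paired design) of n = 62: d_min = (z_{α} + z_β)/√n.
z-sum = 2.054 + 0.842 = 2.896.
d_min = 2.896 / √62 = 2.896 / 7.874 = 0.368.

d_min ≈ 0.37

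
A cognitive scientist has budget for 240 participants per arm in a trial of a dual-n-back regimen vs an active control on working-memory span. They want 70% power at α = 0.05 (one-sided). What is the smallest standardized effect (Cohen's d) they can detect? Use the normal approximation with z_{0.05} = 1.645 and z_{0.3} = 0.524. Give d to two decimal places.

For two independent groups of n = 240 each: d_min = (z_{α} + z_β)·√(2/n).
z-sum = 1.645 + 0.524 = 2.169.
d_min = 2.169 × √(2/240) = 2.169 × 0.0913 = 0.198.

d_min ≈ 0.20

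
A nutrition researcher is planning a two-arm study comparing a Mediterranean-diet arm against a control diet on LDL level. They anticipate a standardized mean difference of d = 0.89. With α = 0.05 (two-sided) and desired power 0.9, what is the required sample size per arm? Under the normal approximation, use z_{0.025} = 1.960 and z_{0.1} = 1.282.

n = 27 per group

For two independent groups with equal n: n = 2·((z_{α/2} + z_β) / d)².
z_{α/2} + z_β = 1.960 + 1.282 = 3.242.
n = 2 × (3.242 / 0.89)² = 2 × 3.643² = 2 × 13.27 = 26.5.
Round up to the next whole participant.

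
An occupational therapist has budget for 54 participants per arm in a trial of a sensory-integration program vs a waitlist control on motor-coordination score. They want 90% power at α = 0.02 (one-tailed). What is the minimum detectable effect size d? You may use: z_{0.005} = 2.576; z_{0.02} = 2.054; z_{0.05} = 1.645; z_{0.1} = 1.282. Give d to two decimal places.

d_min ≈ 0.64

For two independent groups of n = 54 each: d_min = (z_{α} + z_β)·√(2/n).
z-sum = 2.054 + 1.282 = 3.336.
d_min = 3.336 × √(2/54) = 3.336 × 0.1925 = 0.642.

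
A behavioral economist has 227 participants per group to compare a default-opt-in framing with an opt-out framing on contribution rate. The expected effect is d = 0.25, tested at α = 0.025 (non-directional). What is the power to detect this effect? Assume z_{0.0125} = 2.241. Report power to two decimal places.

power ≈ 0.66

For two equal groups, power = Φ(d·√(n/2) − z_{α/2}).
d·√(n/2) = 0.25 × √(227/2) = 0.25 × 10.654 = 2.663.
z_β = 2.663 − 2.241 = 0.422.
Power = Φ(0.422) = 0.664.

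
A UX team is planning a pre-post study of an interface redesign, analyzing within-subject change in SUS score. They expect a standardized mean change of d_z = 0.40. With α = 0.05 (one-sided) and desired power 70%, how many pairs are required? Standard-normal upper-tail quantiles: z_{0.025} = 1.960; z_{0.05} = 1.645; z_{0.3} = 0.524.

n = 30 pairs

For a paired (one-sample on differences) test: n = ((z_{α} + z_β) / d)².
z_{α} + z_β = 1.645 + 0.524 = 2.169.
n = (2.169 / 0.40)² = 5.422² = 29.40.
Round up.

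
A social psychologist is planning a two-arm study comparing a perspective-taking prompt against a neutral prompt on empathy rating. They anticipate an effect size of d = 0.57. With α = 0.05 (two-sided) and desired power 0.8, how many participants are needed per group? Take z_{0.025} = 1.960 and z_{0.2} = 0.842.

For two independent groups with equal n: n = 2·((z_{α/2} + z_β) / d)².
z_{α/2} + z_β = 1.960 + 0.842 = 2.802.
n = 2 × (2.802 / 0.57)² = 2 × 4.916² = 2 × 24.16 = 48.3.
Round up to the next whole participant.

n = 49 per group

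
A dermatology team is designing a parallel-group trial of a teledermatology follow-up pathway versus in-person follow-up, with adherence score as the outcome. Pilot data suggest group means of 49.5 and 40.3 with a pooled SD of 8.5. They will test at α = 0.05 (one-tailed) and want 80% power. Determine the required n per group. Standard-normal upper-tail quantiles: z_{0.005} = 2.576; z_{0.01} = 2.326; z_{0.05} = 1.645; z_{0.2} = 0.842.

n = 11 per group

Cohen's d = |M₁ − M₂| / SD_pooled = |49.5 − 40.3| / 8.5 = 9.2 / 8.5 = 1.082.
For two independent groups with equal n: n = 2·((z_{α} + z_β) / d)².
z_{α} + z_β = 1.645 + 0.842 = 2.487.
n = 2 × (2.487 / 1.082)² = 2 × 2.299² = 2 × 5.28 = 10.6.
Round up to the next whole participant.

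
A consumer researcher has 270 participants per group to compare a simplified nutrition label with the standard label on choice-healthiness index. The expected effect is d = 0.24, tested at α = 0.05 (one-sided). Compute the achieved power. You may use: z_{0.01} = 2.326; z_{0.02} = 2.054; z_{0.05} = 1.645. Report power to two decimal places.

power ≈ 0.87

For two equal groups, power = Φ(d·√(n/2) − z_{α}).
d·√(n/2) = 0.24 × √(270/2) = 0.24 × 11.619 = 2.789.
z_β = 2.789 − 1.645 = 1.144.
Power = Φ(1.144) = 0.874.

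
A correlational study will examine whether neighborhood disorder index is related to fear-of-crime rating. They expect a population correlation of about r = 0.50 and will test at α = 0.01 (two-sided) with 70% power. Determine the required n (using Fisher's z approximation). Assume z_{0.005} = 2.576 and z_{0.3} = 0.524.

n = 35

Fisher's z: C = ½·ln((1+r)/(1−r)) = ½·ln(3.0000) = 0.5493.
n = ((z_{α/2} + z_β)/C)² + 3.
(2.576 + 0.524) / 0.5493 = 3.100 / 0.5493 = 5.644.
n = 5.644² + 3 = 31.85 + 3 = 34.8.
Round up.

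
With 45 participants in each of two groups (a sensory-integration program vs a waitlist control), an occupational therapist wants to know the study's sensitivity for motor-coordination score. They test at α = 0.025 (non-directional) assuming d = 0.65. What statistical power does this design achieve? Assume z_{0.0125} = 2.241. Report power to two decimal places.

power ≈ 0.80

For two equal groups, power = Φ(d·√(n/2) − z_{α/2}).
d·√(n/2) = 0.65 × √(45/2) = 0.65 × 4.743 = 3.083.
z_β = 3.083 − 2.241 = 0.842.
Power = Φ(0.842) = 0.800.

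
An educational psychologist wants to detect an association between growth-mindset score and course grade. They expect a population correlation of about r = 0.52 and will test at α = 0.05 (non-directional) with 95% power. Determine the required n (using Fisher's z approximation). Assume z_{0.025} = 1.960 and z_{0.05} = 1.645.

n = 43

Fisher's z: C = ½·ln((1+r)/(1−r)) = ½·ln(3.1667) = 0.5763.
n = ((z_{α/2} + z_β)/C)² + 3.
(1.960 + 1.645) / 0.5763 = 3.605 / 0.5763 = 6.255.
n = 6.255² + 3 = 39.13 + 3 = 42.1.
Round up.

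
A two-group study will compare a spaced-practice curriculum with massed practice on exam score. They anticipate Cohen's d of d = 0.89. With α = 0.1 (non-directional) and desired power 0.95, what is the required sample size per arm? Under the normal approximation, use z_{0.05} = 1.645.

n = 28 per group

For two independent groups with equal n: n = 2·((z_{α/2} + z_β) / d)².
z_{α/2} + z_β = 1.645 + 1.645 = 3.290.
n = 2 × (3.290 / 0.89)² = 2 × 3.697² = 2 × 13.67 = 27.3.
Round up to the next whole participant.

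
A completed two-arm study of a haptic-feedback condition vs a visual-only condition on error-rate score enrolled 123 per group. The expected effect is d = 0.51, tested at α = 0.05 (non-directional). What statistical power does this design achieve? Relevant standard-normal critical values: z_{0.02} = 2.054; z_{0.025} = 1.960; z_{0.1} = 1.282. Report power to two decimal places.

For two equal groups, power = Φ(d·√(n/2) − z_{α/2}).
d·√(n/2) = 0.51 × √(123/2) = 0.51 × 7.842 = 4.000.
z_β = 4.000 − 1.960 = 2.040.
Power = Φ(2.040) = 0.979.

power ≈ 0.98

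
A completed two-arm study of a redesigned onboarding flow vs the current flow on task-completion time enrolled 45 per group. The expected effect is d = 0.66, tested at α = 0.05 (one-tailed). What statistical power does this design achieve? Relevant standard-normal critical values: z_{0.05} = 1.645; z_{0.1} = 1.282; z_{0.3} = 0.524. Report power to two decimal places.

power ≈ 0.93

For two equal groups, power = Φ(d·√(n/2) − z_{α}).
d·√(n/2) = 0.66 × √(45/2) = 0.66 × 4.743 = 3.131.
z_β = 3.131 − 1.645 = 1.486.
Power = Φ(1.486) = 0.931.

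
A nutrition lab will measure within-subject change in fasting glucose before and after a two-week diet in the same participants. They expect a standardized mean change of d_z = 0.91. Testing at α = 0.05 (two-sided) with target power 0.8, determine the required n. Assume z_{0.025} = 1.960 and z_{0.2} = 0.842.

n = 10 pairs

For a paired (one-sample on differences) test: n = ((z_{α/2} + z_β) / d)².
z_{α/2} + z_β = 1.960 + 0.842 = 2.802.
n = (2.802 / 0.91)² = 3.079² = 9.48.
Round up.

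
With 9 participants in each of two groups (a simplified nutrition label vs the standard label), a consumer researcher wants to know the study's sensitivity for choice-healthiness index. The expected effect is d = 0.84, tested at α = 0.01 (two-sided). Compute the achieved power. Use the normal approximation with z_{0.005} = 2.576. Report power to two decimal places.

power ≈ 0.21

For two equal groups, power = Φ(d·√(n/2) − z_{α/2}).
d·√(n/2) = 0.84 × √(9/2) = 0.84 × 2.121 = 1.782.
z_β = 1.782 − 2.576 = -0.794.
Power = Φ(-0.794) = 0.214.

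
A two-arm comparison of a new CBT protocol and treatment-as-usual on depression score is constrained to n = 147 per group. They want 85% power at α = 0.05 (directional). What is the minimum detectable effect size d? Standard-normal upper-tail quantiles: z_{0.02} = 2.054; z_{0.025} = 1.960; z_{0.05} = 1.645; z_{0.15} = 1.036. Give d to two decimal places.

d_min ≈ 0.31

For two independent groups of n = 147 each: d_min = (z_{α} + z_β)·√(2/n).
z-sum = 1.645 + 1.036 = 2.681.
d_min = 2.681 × √(2/147) = 2.681 × 0.1166 = 0.313.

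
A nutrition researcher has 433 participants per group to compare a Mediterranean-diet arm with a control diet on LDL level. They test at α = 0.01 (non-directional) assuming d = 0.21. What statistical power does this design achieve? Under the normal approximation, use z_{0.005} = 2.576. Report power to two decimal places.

For two equal groups, power = Φ(d·√(n/2) − z_{α/2}).
d·√(n/2) = 0.21 × √(433/2) = 0.21 × 14.714 = 3.090.
z_β = 3.090 − 2.576 = 0.514.
Power = Φ(0.514) = 0.696.

power ≈ 0.70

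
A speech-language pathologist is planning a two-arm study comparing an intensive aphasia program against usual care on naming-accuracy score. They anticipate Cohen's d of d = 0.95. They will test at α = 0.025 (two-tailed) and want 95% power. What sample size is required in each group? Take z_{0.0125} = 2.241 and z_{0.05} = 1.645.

For two independent groups with equal n: n = 2·((z_{α/2} + z_β) / d)².
z_{α/2} + z_β = 2.241 + 1.645 = 3.886.
n = 2 × (3.886 / 0.95)² = 2 × 4.091² = 2 × 16.73 = 33.5.
Round up to the next whole participant.

n = 34 per group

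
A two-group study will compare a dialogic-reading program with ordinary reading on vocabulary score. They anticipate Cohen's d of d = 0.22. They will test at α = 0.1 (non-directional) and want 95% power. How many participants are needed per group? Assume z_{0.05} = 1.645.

n = 448 per group

For two independent groups with equal n: n = 2·((z_{α/2} + z_β) / d)².
z_{α/2} + z_β = 1.645 + 1.645 = 3.290.
n = 2 × (3.290 / 0.22)² = 2 × 14.955² = 2 × 223.64 = 447.3.
Round up to the next whole participant.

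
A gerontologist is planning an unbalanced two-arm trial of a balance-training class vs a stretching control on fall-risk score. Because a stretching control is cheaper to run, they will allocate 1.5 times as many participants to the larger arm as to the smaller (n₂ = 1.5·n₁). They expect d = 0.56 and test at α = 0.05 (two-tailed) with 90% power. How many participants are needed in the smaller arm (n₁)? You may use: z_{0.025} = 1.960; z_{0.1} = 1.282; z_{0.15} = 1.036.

With allocation ratio k = n₂/n₁ = 1.5, Var(x̄₁−x̄₂) = σ²(1/n₁ + 1/(k·n₁)) = σ²·(k+1)/(k·n₁).
So n₁ = (1 + 1/k)·((z_{α/2} + z_β)/d)² = 1.667 × (3.242/0.56)².
n₁ = 1.667 × 33.52 = 55.9.
Round up: n₁ = 56, giving n₂ = 1.5 × 56 = 84.

n₁ = 56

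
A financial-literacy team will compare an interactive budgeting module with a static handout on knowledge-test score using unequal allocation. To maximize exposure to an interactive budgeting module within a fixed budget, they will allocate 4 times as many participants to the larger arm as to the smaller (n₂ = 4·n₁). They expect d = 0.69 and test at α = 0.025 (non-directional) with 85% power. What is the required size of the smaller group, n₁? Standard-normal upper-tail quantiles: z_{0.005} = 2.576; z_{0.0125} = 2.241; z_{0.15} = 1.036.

n₁ = 29

With allocation ratio k = n₂/n₁ = 4, Var(x̄₁−x̄₂) = σ²(1/n₁ + 1/(k·n₁)) = σ²·(k+1)/(k·n₁).
So n₁ = (1 + 1/k)·((z_{α/2} + z_β)/d)² = 1.250 × (3.277/0.69)².
n₁ = 1.250 × 22.56 = 28.2.
Round up: n₁ = 29, giving n₂ = 4 × 29 = 116.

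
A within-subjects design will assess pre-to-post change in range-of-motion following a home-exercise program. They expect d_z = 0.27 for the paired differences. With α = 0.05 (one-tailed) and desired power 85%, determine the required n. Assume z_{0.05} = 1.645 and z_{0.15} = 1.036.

n = 99 pairs

For a paired (one-sample on differences) test: n = ((z_{α} + z_β) / d)².
z_{α} + z_β = 1.645 + 1.036 = 2.681.
n = (2.681 / 0.27)² = 9.930² = 98.60.
Round up.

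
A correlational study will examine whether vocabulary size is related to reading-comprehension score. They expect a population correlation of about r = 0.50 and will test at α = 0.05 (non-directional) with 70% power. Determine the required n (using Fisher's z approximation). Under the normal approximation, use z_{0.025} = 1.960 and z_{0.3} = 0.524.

n = 24

Fisher's z: C = ½·ln((1+r)/(1−r)) = ½·ln(3.0000) = 0.5493.
n = ((z_{α/2} + z_β)/C)² + 3.
(1.960 + 0.524) / 0.5493 = 2.484 / 0.5493 = 4.522.
n = 4.522² + 3 = 20.45 + 3 = 23.4.
Round up.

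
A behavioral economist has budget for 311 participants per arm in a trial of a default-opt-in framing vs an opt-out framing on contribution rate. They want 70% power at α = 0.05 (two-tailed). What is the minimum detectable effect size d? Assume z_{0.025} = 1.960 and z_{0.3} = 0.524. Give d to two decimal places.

For two independent groups of n = 311 each: d_min = (z_{α/2} + z_β)·√(2/n).
z-sum = 1.960 + 0.524 = 2.484.
d_min = 2.484 × √(2/311) = 2.484 × 0.0802 = 0.199.

d_min ≈ 0.20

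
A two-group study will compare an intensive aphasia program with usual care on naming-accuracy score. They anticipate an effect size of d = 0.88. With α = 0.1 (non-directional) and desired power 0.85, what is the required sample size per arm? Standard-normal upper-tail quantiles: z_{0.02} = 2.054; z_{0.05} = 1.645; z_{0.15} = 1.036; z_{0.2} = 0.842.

n = 19 per group

For two independent groups with equal n: n = 2·((z_{α/2} + z_β) / d)².
z_{α/2} + z_β = 1.645 + 1.036 = 2.681.
n = 2 × (2.681 / 0.88)² = 2 × 3.047² = 2 × 9.28 = 18.6.
Round up to the next whole participant.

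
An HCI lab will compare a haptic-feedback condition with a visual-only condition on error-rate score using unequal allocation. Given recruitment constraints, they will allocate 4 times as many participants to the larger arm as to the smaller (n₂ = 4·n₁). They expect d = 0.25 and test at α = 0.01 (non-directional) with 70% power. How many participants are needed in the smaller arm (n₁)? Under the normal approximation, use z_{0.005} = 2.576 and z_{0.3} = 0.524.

n₁ = 193

With allocation ratio k = n₂/n₁ = 4, Var(x̄₁−x̄₂) = σ²(1/n₁ + 1/(k·n₁)) = σ²·(k+1)/(k·n₁).
So n₁ = (1 + 1/k)·((z_{α/2} + z_β)/d)² = 1.250 × (3.100/0.25)².
n₁ = 1.250 × 153.76 = 192.2.
Round up: n₁ = 193, giving n₂ = 4 × 193 = 772.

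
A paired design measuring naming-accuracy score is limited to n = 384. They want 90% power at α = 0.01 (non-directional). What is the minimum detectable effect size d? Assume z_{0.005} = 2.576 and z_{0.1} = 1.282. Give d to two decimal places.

For a single sample (or paired design) of n = 384: d_min = (z_{α/2} + z_β)/√n.
z-sum = 2.576 + 1.282 = 3.858.
d_min = 3.858 / √384 = 3.858 / 19.596 = 0.197.

d_min ≈ 0.20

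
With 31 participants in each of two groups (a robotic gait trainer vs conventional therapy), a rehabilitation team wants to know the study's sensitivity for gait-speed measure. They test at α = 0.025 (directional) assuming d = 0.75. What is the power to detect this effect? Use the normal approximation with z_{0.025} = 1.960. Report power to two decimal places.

power ≈ 0.84

For two equal groups, power = Φ(d·√(n/2) − z_{α}).
d·√(n/2) = 0.75 × √(31/2) = 0.75 × 3.937 = 2.953.
z_β = 2.953 − 1.960 = 0.993.
Power = Φ(0.993) = 0.840.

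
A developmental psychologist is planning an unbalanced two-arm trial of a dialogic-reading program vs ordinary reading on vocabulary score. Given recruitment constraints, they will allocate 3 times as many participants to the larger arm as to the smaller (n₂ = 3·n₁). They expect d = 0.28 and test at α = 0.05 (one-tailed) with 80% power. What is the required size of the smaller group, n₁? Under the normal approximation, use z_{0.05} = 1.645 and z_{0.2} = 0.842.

With allocation ratio k = n₂/n₁ = 3, Var(x̄₁−x̄₂) = σ²(1/n₁ + 1/(k·n₁)) = σ²·(k+1)/(k·n₁).
So n₁ = (1 + 1/k)·((z_{α} + z_β)/d)² = 1.333 × (2.487/0.28)².
n₁ = 1.333 × 78.89 = 105.2.
Round up: n₁ = 106, giving n₂ = 3 × 106 = 318.

n₁ = 106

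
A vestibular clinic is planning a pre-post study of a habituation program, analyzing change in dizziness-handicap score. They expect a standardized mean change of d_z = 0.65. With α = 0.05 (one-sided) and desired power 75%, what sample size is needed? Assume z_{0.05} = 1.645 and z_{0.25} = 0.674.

For a paired (one-sample on differences) test: n = ((z_{α} + z_β) / d)².
z_{α} + z_β = 1.645 + 0.674 = 2.319.
n = (2.319 / 0.65)² = 3.568² = 12.73.
Round up.

n = 13 pairs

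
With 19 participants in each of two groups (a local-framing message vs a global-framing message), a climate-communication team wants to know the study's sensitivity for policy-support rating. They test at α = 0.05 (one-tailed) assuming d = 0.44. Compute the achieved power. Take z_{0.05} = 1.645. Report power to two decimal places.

For two equal groups, power = Φ(d·√(n/2) − z_{α}).
d·√(n/2) = 0.44 × √(19/2) = 0.44 × 3.082 = 1.356.
z_β = 1.356 − 1.645 = -0.289.
Power = Φ(-0.289) = 0.386.

power ≈ 0.39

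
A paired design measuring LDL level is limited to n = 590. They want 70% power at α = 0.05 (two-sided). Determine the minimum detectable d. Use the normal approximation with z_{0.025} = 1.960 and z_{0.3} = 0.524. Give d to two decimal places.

d_min ≈ 0.10

For a single sample (or paired design) of n = 590: d_min = (z_{α/2} + z_β)/√n.
z-sum = 1.960 + 0.524 = 2.484.
d_min = 2.484 / √590 = 2.484 / 24.290 = 0.102.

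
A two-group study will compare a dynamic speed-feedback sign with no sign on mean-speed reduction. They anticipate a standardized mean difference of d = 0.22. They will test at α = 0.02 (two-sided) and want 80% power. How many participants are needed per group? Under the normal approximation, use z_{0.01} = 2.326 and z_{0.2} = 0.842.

For two independent groups with equal n: n = 2·((z_{α/2} + z_β) / d)².
z_{α/2} + z_β = 2.326 + 0.842 = 3.168.
n = 2 × (3.168 / 0.22)² = 2 × 14.400² = 2 × 207.36 = 414.7.
Round up to the next whole participant.

n = 415 per group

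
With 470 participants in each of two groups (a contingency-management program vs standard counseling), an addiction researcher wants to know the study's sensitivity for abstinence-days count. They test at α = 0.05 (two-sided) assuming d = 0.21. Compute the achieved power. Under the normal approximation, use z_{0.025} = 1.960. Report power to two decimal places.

power ≈ 0.90

For two equal groups, power = Φ(d·√(n/2) − z_{α/2}).
d·√(n/2) = 0.21 × √(470/2) = 0.21 × 15.330 = 3.219.
z_β = 3.219 − 1.960 = 1.259.
Power = Φ(1.259) = 0.896.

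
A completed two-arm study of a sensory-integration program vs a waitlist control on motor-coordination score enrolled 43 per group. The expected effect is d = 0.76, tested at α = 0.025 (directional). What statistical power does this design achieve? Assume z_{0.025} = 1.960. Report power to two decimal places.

For two equal groups, power = Φ(d·√(n/2) − z_{α}).
d·√(n/2) = 0.76 × √(43/2) = 0.76 × 4.637 = 3.524.
z_β = 3.524 − 1.960 = 1.564.
Power = Φ(1.564) = 0.941.

power ≈ 0.94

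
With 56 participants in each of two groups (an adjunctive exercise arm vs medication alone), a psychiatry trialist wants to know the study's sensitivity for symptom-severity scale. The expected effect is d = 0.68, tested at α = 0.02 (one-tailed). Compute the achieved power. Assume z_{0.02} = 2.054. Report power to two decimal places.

power ≈ 0.94

For two equal groups, power = Φ(d·√(n/2) − z_{α}).
d·√(n/2) = 0.68 × √(56/2) = 0.68 × 5.292 = 3.598.
z_β = 3.598 − 2.054 = 1.544.
Power = Φ(1.544) = 0.939.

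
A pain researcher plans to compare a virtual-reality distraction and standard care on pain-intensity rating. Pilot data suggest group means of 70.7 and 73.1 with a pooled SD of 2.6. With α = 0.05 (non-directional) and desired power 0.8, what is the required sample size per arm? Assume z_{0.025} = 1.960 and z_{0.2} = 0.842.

n = 19 per group

Cohen's d = |M₁ − M₂| / SD_pooled = |70.7 − 73.1| / 2.6 = 2.4 / 2.6 = 0.923.
For two independent groups with equal n: n = 2·((z_{α/2} + z_β) / d)².
z_{α/2} + z_β = 1.960 + 0.842 = 2.802.
n = 2 × (2.802 / 0.923)² = 2 × 3.036² = 2 × 9.22 = 18.4.
Round up to the next whole participant.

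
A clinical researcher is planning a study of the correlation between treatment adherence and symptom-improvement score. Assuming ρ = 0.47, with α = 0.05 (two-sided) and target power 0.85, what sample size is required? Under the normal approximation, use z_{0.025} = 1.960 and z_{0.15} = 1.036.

n = 38

Fisher's z: C = ½·ln((1+r)/(1−r)) = ½·ln(2.7736) = 0.5101.
n = ((z_{α/2} + z_β)/C)² + 3.
(1.960 + 1.036) / 0.5101 = 2.996 / 0.5101 = 5.873.
n = 5.873² + 3 = 34.50 + 3 = 37.5.
Round up.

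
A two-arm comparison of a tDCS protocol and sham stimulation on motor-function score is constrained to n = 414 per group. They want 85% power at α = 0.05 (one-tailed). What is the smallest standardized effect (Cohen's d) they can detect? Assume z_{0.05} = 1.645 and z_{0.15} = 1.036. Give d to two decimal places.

For two independent groups of n = 414 each: d_min = (z_{α} + z_β)·√(2/n).
z-sum = 1.645 + 1.036 = 2.681.
d_min = 2.681 × √(2/414) = 2.681 × 0.0695 = 0.186.

d_min ≈ 0.19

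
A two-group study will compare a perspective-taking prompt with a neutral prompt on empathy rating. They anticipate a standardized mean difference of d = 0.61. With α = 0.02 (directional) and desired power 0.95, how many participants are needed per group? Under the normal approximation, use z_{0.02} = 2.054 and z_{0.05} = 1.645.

n = 74 per group

For two independent groups with equal n: n = 2·((z_{α} + z_β) / d)².
z_{α} + z_β = 2.054 + 1.645 = 3.699.
n = 2 × (3.699 / 0.61)² = 2 × 6.064² = 2 × 36.77 = 73.5.
Round up to the next whole participant.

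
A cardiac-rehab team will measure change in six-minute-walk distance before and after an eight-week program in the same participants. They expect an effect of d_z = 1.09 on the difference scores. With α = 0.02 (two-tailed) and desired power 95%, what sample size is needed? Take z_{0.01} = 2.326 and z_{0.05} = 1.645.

n = 14 pairs

For a paired (one-sample on differences) test: n = ((z_{α/2} + z_β) / d)².
z_{α/2} + z_β = 2.326 + 1.645 = 3.971.
n = (3.971 / 1.09)² = 3.643² = 13.27.
Round up.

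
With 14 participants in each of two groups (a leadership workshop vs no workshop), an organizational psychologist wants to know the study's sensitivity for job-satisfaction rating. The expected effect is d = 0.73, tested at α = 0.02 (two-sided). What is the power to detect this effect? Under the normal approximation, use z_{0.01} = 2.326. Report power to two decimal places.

power ≈ 0.35

For two equal groups, power = Φ(d·√(n/2) − z_{α/2}).
d·√(n/2) = 0.73 × √(14/2) = 0.73 × 2.646 = 1.931.
z_β = 1.931 − 2.326 = -0.395.
Power = Φ(-0.395) = 0.347.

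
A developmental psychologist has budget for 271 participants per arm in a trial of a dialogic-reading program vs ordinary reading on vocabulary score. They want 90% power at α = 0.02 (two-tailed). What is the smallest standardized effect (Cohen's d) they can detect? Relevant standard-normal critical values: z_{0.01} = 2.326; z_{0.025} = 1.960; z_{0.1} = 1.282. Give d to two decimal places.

d_min ≈ 0.31

For two independent groups of n = 271 each: d_min = (z_{α/2} + z_β)·√(2/n).
z-sum = 2.326 + 1.282 = 3.608.
d_min = 3.608 × √(2/271) = 3.608 × 0.0859 = 0.310.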